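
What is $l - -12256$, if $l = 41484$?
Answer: $53740$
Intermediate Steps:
$l - -12256 = 41484 - -12256 = 41484 + 12256 = 53740$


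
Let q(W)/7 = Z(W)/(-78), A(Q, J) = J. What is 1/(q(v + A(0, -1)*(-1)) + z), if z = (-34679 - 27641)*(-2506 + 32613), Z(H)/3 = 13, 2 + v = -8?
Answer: -2/3752536487 ≈ -5.3297e-10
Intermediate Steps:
v = -10 (v = -2 - 8 = -10)
Z(H) = 39 (Z(H) = 3*13 = 39)
q(W) = -7/2 (q(W) = 7*(39/(-78)) = 7*(39*(-1/78)) = 7*(-½) = -7/2)
z = -1876268240 (z = -62320*30107 = -1876268240)
1/(q(v + A(0, -1)*(-1)) + z) = 1/(-7/2 - 1876268240) = 1/(-3752536487/2) = -2/3752536487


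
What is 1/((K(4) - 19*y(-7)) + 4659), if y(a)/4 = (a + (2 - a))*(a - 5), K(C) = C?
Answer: 1/6487 ≈ 0.00015415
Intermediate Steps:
y(a) = -40 + 8*a (y(a) = 4*((a + (2 - a))*(a - 5)) = 4*(2*(-5 + a)) = 4*(-10 + 2*a) = -40 + 8*a)
1/((K(4) - 19*y(-7)) + 4659) = 1/((4 - 19*(-40 + 8*(-7))) + 4659) = 1/((4 - 19*(-40 - 56)) + 4659) = 1/((4 - 19*(-96)) + 4659) = 1/((4 + 1824) + 4659) = 1/(1828 + 4659) = 1/6487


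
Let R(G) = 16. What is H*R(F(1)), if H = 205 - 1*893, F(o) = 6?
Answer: -11008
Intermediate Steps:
H = -688 (H = 205 - 893 = -688)
H*R(F(1)) = -688*16 = -11008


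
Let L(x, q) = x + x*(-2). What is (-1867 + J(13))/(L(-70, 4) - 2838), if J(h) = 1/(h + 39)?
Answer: 97083/143936 ≈ 0.67449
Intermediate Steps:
L(x, q) = -x (L(x, q) = x - 2*x = -x)
J(h) = 1/(39 + h)
(-1867 + J(13))/(L(-70, 4) - 2838) = (-1867 + 1/(39 + 13))/(-1*(-70) - 2838) = (-1867 + 1/52)/(70 - 2838) = (-1867 + 1/52)/(-2768) = -97083/52*(-1/2768) = 97083/143936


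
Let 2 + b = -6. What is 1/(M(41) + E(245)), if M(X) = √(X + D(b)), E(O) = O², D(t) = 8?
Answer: 1/60032 ≈ 1.6658e-5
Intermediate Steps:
b = -8 (b = -2 - 6 = -8)
M(X) = √(8 + X) (M(X) = √(X + 8) = √(8 + X))
1/(M(41) + E(245)) = 1/(√(8 + 41) + 245²) = 1/(√49 + 60025) = 1/(7 + 60025) = 1/60032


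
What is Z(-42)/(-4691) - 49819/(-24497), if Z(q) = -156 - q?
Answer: 21499417/10446857 ≈ 2.0580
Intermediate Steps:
Z(-42)/(-4691) - 49819/(-24497) = (-156 - 1*(-42))/(-4691) - 49819/(-24497) = (-156 + 42)*(-1/4691) - 49819*(-1/24497) = -114*(-1/4691) + 4529/2227 = 114/4691 + 4529/2227 = 21499417/10446857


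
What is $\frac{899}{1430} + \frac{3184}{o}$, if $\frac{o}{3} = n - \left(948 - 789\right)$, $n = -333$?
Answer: $- \frac{806549}{527670} \approx -1.5285$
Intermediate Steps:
$o = -1476$ ($o = 3 \left(-333 - \left(948 - 789\right)\right) = 3 \left(-333 - 159\right) = 3 \left(-492\right) = -1476$)
$\frac{899}{1430} + \frac{3184}{o} = \frac{899}{1430} + \frac{3184}{-1476} = 899 \cdot \frac{1}{1430} + 3184 \left(- \frac{1}{1476}\right) = \frac{899}{1430} - \frac{796}{369} = - \frac{806549}{527670}$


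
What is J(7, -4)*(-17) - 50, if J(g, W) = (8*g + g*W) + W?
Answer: -458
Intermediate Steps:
J(g, W) = W + 8*g + W*g (J(g, W) = (8*g + W*g) + W = W + 8*g + W*g)
J(7, -4)*(-17) - 50 = (-4 + 8*7 - 4*7)*(-17) - 50 = (-4 + 56 - 28)*(-17) - 50 = 24*(-17) - 50 = -408 - 50 = -458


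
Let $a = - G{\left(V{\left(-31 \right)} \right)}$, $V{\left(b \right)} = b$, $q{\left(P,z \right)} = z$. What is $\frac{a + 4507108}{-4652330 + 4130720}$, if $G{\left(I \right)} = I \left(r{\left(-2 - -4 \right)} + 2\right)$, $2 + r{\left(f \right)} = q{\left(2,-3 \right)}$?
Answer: $- \frac{901403}{104322} \approx -8.6406$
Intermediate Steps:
$r{\left(f \right)} = -5$ ($r{\left(f \right)} = -2 - 3 = -5$)
$G{\left(I \right)} = - 3 I$ ($G{\left(I \right)} = I \left(-5 + 2\right) = I \left(-3\right) = - 3 I$)
$a = -93$ ($a = - \left(-3\right) \left(-31\right) = \left(-1\right) 93 = -93$)
$\frac{a + 4507108}{-4652330 + 4130720} = \frac{-93 + 4507108}{-4652330 + 4130720} = \frac{4507015}{-521610} = 4507015 \left(- \frac{1}{521610}\right) = - \frac{901403}{104322}$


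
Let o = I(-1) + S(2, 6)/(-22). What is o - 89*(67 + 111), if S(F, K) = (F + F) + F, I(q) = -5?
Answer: -174320/11 ≈ -15847.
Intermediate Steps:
S(F, K) = 3*F (S(F, K) = 2*F + F = 3*F)
o = -58/11 (o = -5 + (3*2)/(-22) = -5 - 1/22*6 = -5 - 3/11 = -58/11 ≈ -5.2727)
o - 89*(67 + 111) = -58/11 - 89*(67 + 111) = -58/11 - 89*178 = -58/11 - 1*15842 = -58/11 - 15842 = -174320/11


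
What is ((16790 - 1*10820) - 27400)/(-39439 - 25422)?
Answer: 21430/64861 ≈ 0.33040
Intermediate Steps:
((16790 - 1*10820) - 27400)/(-39439 - 25422) = ((16790 - 10820) - 27400)/(-64861) = (5970 - 27400)*(-1/64861) = -21430*(-1/64861) = 21430/64861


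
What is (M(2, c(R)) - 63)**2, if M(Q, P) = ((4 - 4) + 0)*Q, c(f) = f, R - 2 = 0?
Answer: 3969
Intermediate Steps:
R = 2 (R = 2 + 0 = 2)
M(Q, P) = 0 (M(Q, P) = (0 + 0)*Q = 0*Q = 0)
(M(2, c(R)) - 63)**2 = (0 - 63)**2 = (-63)**2 = 3969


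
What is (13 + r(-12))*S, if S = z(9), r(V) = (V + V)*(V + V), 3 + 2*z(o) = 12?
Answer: 5301/2 ≈ 2650.5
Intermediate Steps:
z(o) = 9/2 (z(o) = -3/2 + (½)*12 = -3/2 + 6 = 9/2)
r(V) = 4*V² (r(V) = (2*V)*(2*V) = 4*V²)
S = 9/2 ≈ 4.5000
(13 + r(-12))*S = (13 + 4*(-12)²)*(9/2) = (13 + 4*144)*(9/2) = (13 + 576)*(9/2) = 589*(9/2) = 5301/2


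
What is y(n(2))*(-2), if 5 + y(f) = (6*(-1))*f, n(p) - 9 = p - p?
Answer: 118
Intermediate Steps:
n(p) = 9 (n(p) = 9 + (p - p) = 9 + 0 = 9)
y(f) = -5 - 6*f (y(f) = -5 + (6*(-1))*f = -5 - 6*f)
y(n(2))*(-2) = (-5 - 6*9)*(-2) = (-5 - 54)*(-2) = -59*(-2) = 118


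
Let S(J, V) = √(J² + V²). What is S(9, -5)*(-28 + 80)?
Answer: 52*√106 ≈ 535.37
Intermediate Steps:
S(9, -5)*(-28 + 80) = √(9² + (-5)²)*(-28 + 80) = √(81 + 25)*52 = √106*52 = 52*√106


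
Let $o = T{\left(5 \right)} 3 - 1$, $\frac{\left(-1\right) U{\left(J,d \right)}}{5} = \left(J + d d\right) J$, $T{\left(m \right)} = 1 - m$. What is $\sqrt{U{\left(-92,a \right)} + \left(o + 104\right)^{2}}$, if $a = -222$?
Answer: $\sqrt{22636601} \approx 4757.8$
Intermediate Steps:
$U{\left(J,d \right)} = - 5 J \left(J + d^{2}\right)$ ($U{\left(J,d \right)} = - 5 \left(J + d d\right) J = - 5 \left(J + d^{2}\right) J = - 5 J \left(J + d^{2}\right)$)
$o = -13$ ($o = \left(1 - 5\right) 3 - 1 = \left(-4\right) 3 - 1 = -12 - 1 = -13$)
$\sqrt{U{\left(-92,a \right)} + \left(o + 104\right)^{2}} = \sqrt{\left(-5\right) \left(-92\right) \left(-92 + \left(-222\right)^{2}\right) + \left(-13 + 104\right)^{2}} = \sqrt{\left(-5\right) \left(-92\right) \left(-92 + 49284\right) + 91^{2}} = \sqrt{\left(-5\right) \left(-92\right) 49192 + 8281} = \sqrt{22628320 + 8281} = \sqrt{22636601}$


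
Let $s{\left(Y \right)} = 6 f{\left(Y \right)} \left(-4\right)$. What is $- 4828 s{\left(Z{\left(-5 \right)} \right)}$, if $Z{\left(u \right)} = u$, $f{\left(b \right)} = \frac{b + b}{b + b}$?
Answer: $115872$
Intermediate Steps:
$f{\left(b \right)} = 1$ ($f{\left(b \right)} = \frac{2 b}{2 b} = 2 b \frac{1}{2 b} = 1$)
$s{\left(Y \right)} = -24$ ($s{\left(Y \right)} = 6 \cdot 1 \left(-4\right) = 6 \left(-4\right) = -24$)
$- 4828 s{\left(Z{\left(-5 \right)} \right)} = \left(-4828\right) \left(-24\right) = 115872$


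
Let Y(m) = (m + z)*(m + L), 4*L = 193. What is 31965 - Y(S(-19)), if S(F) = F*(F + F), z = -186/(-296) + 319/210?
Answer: -10894773977/20720 ≈ -5.2581e+5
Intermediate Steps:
L = 193/4 (L = (¼)*193 = 193/4 ≈ 48.250)
z = 33371/15540 (z = -186*(-1/296) + 319*(1/210) = 93/148 + 319/210 = 33371/15540 ≈ 2.1474)
S(F) = 2*F² (S(F) = F*(2*F) = 2*F²)
Y(m) = (193/4 + m)*(33371/15540 + m) (Y(m) = (m + 33371/15540)*(m + 193/4) = (33371/15540 + m)*(193/4 + m) = (193/4 + m)*(33371/15540 + m))
31965 - Y(S(-19)) = 31965 - (6440603/62160 + (2*(-19)²)² + 195794*(2*(-19)²)/3885) = 31965 - (6440603/62160 + (2*361)² + 195794*(2*361)/3885) = 31965 - (6440603/62160 + 722² + (195794/3885)*722) = 31965 - (6440603/62160 + 521284 + 141363268/3885) = 31965 - 1*11557088777/20720 = 31965 - 11557088777/20720 = -10894773977/20720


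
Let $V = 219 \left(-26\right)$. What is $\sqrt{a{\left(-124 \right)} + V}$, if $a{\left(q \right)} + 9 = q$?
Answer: $i \sqrt{5827} \approx 76.335 i$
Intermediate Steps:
$a{\left(q \right)} = -9 + q$
$V = -5694$
$\sqrt{a{\left(-124 \right)} + V} = \sqrt{\left(-9 - 124\right) - 5694} = \sqrt{-133 - 5694} = \sqrt{-5827} = i \sqrt{5827}$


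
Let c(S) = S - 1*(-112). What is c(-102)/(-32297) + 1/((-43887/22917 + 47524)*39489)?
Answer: -143353197715447/462988619482773231 ≈ -0.00030963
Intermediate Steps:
c(S) = 112 + S (c(S) = S + 112 = 112 + S)
c(-102)/(-32297) + 1/((-43887/22917 + 47524)*39489) = (112 - 102)/(-32297) + 1/((-43887/22917 + 47524)*39489) = 10*(-1/32297) + (1/39489)/(-43887*1/22917 + 47524) = -10/32297 + (1/39489)/(-14629/7639 + 47524) = -10/32297 + (1/39489)/(363021207/7639) = -10/32297 + (7639/363021207)*(1/39489) = -10/32297 + 7639/14335344443223 = -143353197715447/462988619482773231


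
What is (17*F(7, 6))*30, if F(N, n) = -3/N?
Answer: -1530/7 ≈ -218.57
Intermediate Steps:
(17*F(7, 6))*30 = (17*(-3/7))*30 = -51/7*30 = -1530/7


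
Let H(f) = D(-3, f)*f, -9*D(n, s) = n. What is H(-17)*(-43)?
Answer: 731/3 ≈ 243.67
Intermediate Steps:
D(n, s) = -n/9
H(f) = f/3 (H(f) = (-⅑*(-3))*f = f/3)
H(-17)*(-43) = ((⅓)*(-17))*(-43) = -17/3*(-43) = 731/3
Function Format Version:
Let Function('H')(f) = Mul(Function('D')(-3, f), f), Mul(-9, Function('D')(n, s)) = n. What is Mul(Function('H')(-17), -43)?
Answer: Rational(731, 3) ≈ 243.67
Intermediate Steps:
Function('D')(n, s) = Mul(Rational(-1, 9), n)
Function('H')(f) = Mul(Rational(1, 3), f) (Function('H')(f) = Mul(Mul(Rational(-1, 9), -3), f) = Mul(Rational(1, 3), f))
Mul(Function('H')(-17), -43) = Mul(Mul(Rational(1, 3), -17), -43) = Mul(Rational(-17, 3), -43) = Rational(731, 3)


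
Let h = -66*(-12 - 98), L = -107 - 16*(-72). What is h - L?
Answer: 6215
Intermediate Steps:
L = 1045 (L = -107 + 1152 = 1045)
h = 7260 (h = -66*(-110) = 7260)
h - L = 7260 - 1*1045 = 7260 - 1045 = 6215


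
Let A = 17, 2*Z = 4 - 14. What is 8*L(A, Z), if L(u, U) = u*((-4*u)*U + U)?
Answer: 45560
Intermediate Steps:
Z = -5 (Z = (4 - 14)/2 = (1/2)*(-10) = -5)
L(u, U) = u*(U - 4*U*u) (L(u, U) = u*(-4*U*u + U) = u*(U - 4*U*u))
8*L(A, Z) = 8*(-5*17*(1 - 4*17)) = 8*(-5*17*(1 - 68)) = 8*(-5*17*(-67)) = 8*5695 = 45560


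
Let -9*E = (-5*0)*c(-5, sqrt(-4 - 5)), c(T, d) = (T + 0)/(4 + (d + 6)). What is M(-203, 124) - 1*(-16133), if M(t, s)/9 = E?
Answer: 16133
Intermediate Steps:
c(T, d) = T/(10 + d) (c(T, d) = T/(4 + (6 + d)) = T/(10 + d))
E = 0 (E = -(-5*0)*(-5/(10 + sqrt(-4 - 5)))/9 = -0*(-5/(10 + sqrt(-9))) = -0*(-5*(10 - 3*I)/109) = -1/9*0 = 0)
M(t, s) = 0 (M(t, s) = 9*0 = 0)
M(-203, 124) - 1*(-16133) = 0 - 1*(-16133) = 0 + 16133 = 16133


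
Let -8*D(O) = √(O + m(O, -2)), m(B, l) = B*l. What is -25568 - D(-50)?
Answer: -25568 + 5*√2/8 ≈ -25567.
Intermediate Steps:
D(O) = -√(-O)/8 (D(O) = -√(O + O*(-2))/8 = -√(O - 2*O)/8 = -√(-O)/8)
-25568 - D(-50) = -25568 - (-1)*√(-1*(-50))/8 = -25568 - (-1)*√50/8 = -25568 - (-1)*5*√2/8 = -25568 - (-5)*√2/8 = -25568 + 5*√2/8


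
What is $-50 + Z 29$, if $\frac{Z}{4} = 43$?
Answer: $4938$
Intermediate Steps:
$Z = 172$ ($Z = 4 \cdot 43 = 172$)
$-50 + Z 29 = -50 + 172 \cdot 29 = -50 + 4988 = 4938$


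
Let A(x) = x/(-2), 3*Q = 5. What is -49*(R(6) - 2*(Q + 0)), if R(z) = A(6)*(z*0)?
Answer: 490/3 ≈ 163.33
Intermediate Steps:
Q = 5/3 (Q = (⅓)*5 = 5/3 ≈ 1.6667)
A(x) = -x/2 (A(x) = x*(-½) = -x/2)
R(z) = 0 (R(z) = (-½*6)*(z*0) = -3*0 = 0)
-49*(R(6) - 2*(Q + 0)) = -49*(0 - 2*(5/3 + 0)) = -49*(0 - 2*5/3) = -49*(0 - 10/3) = -49*(-10/3) = 490/3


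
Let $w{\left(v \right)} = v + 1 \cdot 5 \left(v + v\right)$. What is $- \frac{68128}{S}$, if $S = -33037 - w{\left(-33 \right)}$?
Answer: $\frac{34064}{16337} \approx 2.0851$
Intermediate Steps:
$w{\left(v \right)} = 11 v$ ($w{\left(v \right)} = v + 1 \cdot 5 \cdot 2 v = v + 1 \cdot 10 v = v + 10 v = 11 v$)
$S = -32674$ ($S = -33037 - 11 \left(-33\right) = -33037 - -363 = -33037 + 363 = -32674$)
$- \frac{68128}{S} = - \frac{68128}{-32674} = \left(-68128\right) \left(- \frac{1}{32674}\right) = \frac{34064}{16337}$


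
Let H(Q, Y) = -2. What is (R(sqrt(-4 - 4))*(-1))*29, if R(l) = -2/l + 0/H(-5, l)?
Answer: -29*I*sqrt(2)/2 ≈ -20.506*I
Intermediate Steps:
R(l) = -2/l (R(l) = -2/l + 0/(-2) = -2/l + 0*(-1/2) = -2/l + 0 = -2/l)
(R(sqrt(-4 - 4))*(-1))*29 = (-2/sqrt(-4 - 4)*(-1))*29 = (-2*(-I*sqrt(2)/4)*(-1))*29 = (-(-1)*I*sqrt(2)/2*(-1))*29 = ((I*sqrt(2)/2)*(-1))*29 = -I*sqrt(2)/2*29 = -29*I*sqrt(2)/2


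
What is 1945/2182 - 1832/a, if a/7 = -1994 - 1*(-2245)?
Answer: -580059/3833774 ≈ -0.15130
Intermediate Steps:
a = 1757 (a = 7*(-1994 - 1*(-2245)) = 7*(-1994 + 2245) = 7*251 = 1757)
1945/2182 - 1832/a = 1945/2182 - 1832/1757 = -580059/3833774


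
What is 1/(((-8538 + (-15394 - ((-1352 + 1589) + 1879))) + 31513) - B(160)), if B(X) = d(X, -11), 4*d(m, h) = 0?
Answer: 1/5465 ≈ 0.00018298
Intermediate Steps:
d(m, h) = 0 (d(m, h) = (1/4)*0 = 0)
B(X) = 0
1/(((-8538 + (-15394 - ((-1352 + 1589) + 1879))) + 31513) - B(160)) = 1/(((-8538 + (-15394 - ((-1352 + 1589) + 1879))) + 31513) - 1*0) = 1/(((-8538 + (-15394 - (237 + 1879))) + 31513) + 0) = 1/(((-8538 + (-15394 - 1*2116)) + 31513) + 0) = 1/(((-8538 + (-15394 - 2116)) + 31513) + 0) = 1/(((-8538 - 17510) + 31513) + 0) = 1/((-26048 + 31513) + 0) = 1/(5465 + 0) = 1/5465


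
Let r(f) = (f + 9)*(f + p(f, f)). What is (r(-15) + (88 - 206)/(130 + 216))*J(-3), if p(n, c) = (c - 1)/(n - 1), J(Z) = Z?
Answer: -43419/173 ≈ -250.98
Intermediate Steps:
p(n, c) = (-1 + c)/(-1 + n)
r(f) = (1 + f)*(9 + f) (r(f) = (f + 9)*(f + (-1 + f)/(-1 + f)) = (9 + f)*(f + 1) = (9 + f)*(1 + f) = (1 + f)*(9 + f))
(r(-15) + (88 - 206)/(130 + 216))*J(-3) = ((9 + (-15)² + 10*(-15)) + (88 - 206)/(130 + 216))*(-3) = ((9 + 225 - 150) - 118/346)*(-3) = (84 - 118*1/346)*(-3) = (84 - 59/173)*(-3) = (14473/173)*(-3) = -43419/173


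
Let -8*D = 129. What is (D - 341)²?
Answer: 8162449/64 ≈ 1.2754e+5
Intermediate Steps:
D = -129/8 (D = -⅛*129 = -129/8 ≈ -16.125)
(D - 341)² = (-129/8 - 341)² = (-2857/8)² = 8162449/64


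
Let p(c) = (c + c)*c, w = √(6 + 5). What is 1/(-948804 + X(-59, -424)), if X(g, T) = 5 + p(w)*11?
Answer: -1/948557 ≈ -1.0542e-6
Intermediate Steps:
w = √11 ≈ 3.3166
p(c) = 2*c² (p(c) = (2*c)*c = 2*c²)
X(g, T) = 247 (X(g, T) = 5 + (2*(√11)²)*11 = 5 + (2*11)*11 = 5 + 22*11 = 5 + 242 = 247)
1/(-948804 + X(-59, -424)) = 1/(-948804 + 247) = 1/(-948557) = -1/948557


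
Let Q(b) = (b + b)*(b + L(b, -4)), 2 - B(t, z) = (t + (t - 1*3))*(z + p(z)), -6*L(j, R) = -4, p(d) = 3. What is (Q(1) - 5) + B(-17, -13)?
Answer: -1109/3 ≈ -369.67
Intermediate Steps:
L(j, R) = ⅔ (L(j, R) = -⅙*(-4) = ⅔)
B(t, z) = 2 - (-3 + 2*t)*(3 + z) (B(t, z) = 2 - (t + (t - 1*3))*(z + 3) = 2 - (t + (t - 3))*(3 + z) = 2 - (t + (-3 + t))*(3 + z) = 2 - (-3 + 2*t)*(3 + z))
Q(b) = 2*b*(⅔ + b) (Q(b) = (b + b)*(b + ⅔) = (2*b)*(⅔ + b) = 2*b*(⅔ + b))
(Q(1) - 5) + B(-17, -13) = ((⅔)*1*(2 + 3*1) - 5) + (11 - 6*(-17) + 3*(-13) - 2*(-17)*(-13)) = ((⅔)*1*(2 + 3) - 5) + (11 + 102 - 39 - 442) = ((⅔)*1*5 - 5) - 368 = (10/3 - 5) - 368 = -5/3 - 368 = -1109/3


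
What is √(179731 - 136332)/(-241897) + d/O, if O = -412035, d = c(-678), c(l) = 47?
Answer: -47/412035 - √43399/241897 ≈ -0.00097528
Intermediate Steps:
d = 47
√(179731 - 136332)/(-241897) + d/O = √(179731 - 136332)/(-241897) + 47/(-412035) = √43399*(-1/241897) + 47*(-1/412035) = -√43399/241897 - 47/412035 = -47/412035 - √43399/241897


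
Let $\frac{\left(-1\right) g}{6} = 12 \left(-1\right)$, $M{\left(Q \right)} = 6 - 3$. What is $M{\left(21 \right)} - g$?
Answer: $-69$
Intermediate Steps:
$M{\left(Q \right)} = 3$ ($M{\left(Q \right)} = 6 - 3 = 3$)
$g = 72$ ($g = - 6 \cdot 12 \left(-1\right) = \left(-6\right) \left(-12\right) = 72$)
$M{\left(21 \right)} - g = 3 - 72 = -69$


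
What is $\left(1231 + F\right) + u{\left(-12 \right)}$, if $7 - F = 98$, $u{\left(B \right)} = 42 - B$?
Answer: $1194$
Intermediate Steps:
$F = -91$ ($F = 7 - 98 = -91$)
$\left(1231 + F\right) + u{\left(-12 \right)} = \left(1231 - 91\right) + \left(42 - -12\right) = 1140 + \left(42 + 12\right) = 1140 + 54 = 1194$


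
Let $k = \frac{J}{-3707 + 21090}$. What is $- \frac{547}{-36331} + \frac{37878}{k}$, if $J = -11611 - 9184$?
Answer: $- \frac{23921527902829}{755503145} \approx -31663.0$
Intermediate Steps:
$J = -20795$
$k = - \frac{20795}{17383}$ ($k = - \frac{20795}{-3707 + 21090} = - \frac{20795}{17383} \approx -1.1963$)
$- \frac{547}{-36331} + \frac{37878}{k} = - \frac{547}{-36331} + \frac{37878}{- \frac{20795}{17383}} = \left(-547\right) \left(- \frac{1}{36331}\right) + 37878 \left(- \frac{17383}{20795}\right) = \frac{547}{36331} - \frac{658433274}{20795} = - \frac{23921527902829}{755503145}$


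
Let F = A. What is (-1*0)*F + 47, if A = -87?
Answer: 47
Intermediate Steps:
F = -87
(-1*0)*F + 47 = -1*0*(-87) + 47 = 0*(-87) + 47 = 0 + 47 = 47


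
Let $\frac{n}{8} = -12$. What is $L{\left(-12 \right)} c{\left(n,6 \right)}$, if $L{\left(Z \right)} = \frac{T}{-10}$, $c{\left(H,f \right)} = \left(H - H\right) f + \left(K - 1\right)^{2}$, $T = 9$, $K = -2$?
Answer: $- \frac{81}{10} \approx -8.1$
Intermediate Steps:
$n = -96$ ($n = 8 \left(-12\right) = -96$)
$c{\left(H,f \right)} = 9$ ($c{\left(H,f \right)} = \left(H - H\right) f + \left(-2 - 1\right)^{2} = 0 f + \left(-3\right)^{2} = 0 + 9 = 9$)
$L{\left(Z \right)} = - \frac{9}{10}$ ($L{\left(Z \right)} = \frac{9}{-10} = 9 \left(- \frac{1}{10}\right) = - \frac{9}{10}$)
$L{\left(-12 \right)} c{\left(n,6 \right)} = \left(- \frac{9}{10}\right) 9 = - \frac{81}{10}$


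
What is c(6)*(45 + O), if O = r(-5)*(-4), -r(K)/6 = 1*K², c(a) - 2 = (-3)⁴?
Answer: 53535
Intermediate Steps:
c(a) = 83 (c(a) = 2 + (-3)⁴ = 2 + 81 = 83)
r(K) = -6*K²
O = 600 (O = -6*(-5)²*(-4) = -6*25*(-4) = -150*(-4) = 600)
c(6)*(45 + O) = 83*(45 + 600) = 83*645 = 53535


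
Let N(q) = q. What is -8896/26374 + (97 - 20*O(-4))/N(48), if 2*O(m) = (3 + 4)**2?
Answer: -1798665/210992 ≈ -8.5248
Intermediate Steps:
O(m) = 49/2 (O(m) = (3 + 4)**2/2 = (1/2)*7**2 = (1/2)*49 = 49/2)
-8896/26374 + (97 - 20*O(-4))/N(48) = -8896/26374 + (97 - 20*49/2)/48 = -8896*1/26374 + (97 - 490)*(1/48) = -4448/13187 - 393*1/48 = -4448/13187 - 131/16 = -1798665/210992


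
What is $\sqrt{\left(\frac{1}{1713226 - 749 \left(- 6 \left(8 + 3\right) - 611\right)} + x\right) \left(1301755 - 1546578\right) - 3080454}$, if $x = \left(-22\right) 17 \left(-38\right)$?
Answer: $\frac{i \sqrt{17167800843139874309007}}{2220299} \approx 59013.0 i$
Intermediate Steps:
$x = 14212$ ($x = \left(-374\right) \left(-38\right) = 14212$)
$\sqrt{\left(\frac{1}{1713226 - 749 \left(- 6 \left(8 + 3\right) - 611\right)} + x\right) \left(1301755 - 1546578\right) - 3080454} = \sqrt{\left(\frac{1}{1713226 - 749 \left(- 6 \left(8 + 3\right) - 611\right)} + 14212\right) \left(1301755 - 1546578\right) - 3080454} = \sqrt{\left(\frac{1}{1713226 - 749 \left(\left(-6\right) 11 - 611\right)} + 14212\right) \left(-244823\right) - 3080454} = \sqrt{\left(\frac{1}{1713226 - 749 \left(-66 - 611\right)} + 14212\right) \left(-244823\right) - 3080454} = \sqrt{\left(\frac{1}{1713226 - -507073} + 14212\right) \left(-244823\right) - 3080454} = \sqrt{\left(\frac{1}{1713226 + 507073} + 14212\right) \left(-244823\right) - 3080454} = \sqrt{\left(\frac{1}{2220299} + 14212\right) \left(-244823\right) - 3080454} = \sqrt{\frac{31554889389}{2220299} \left(-244823\right) - 3080454} = \sqrt{- \frac{7725362684883147}{2220299} - 3080454} = \sqrt{- \frac{7732202213818893}{2220299}} = \frac{i \sqrt{17167800843139874309007}}{2220299}$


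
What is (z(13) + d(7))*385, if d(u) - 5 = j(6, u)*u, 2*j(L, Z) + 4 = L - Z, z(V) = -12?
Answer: -18865/2 ≈ -9432.5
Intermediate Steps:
j(L, Z) = -2 + L/2 - Z/2 (j(L, Z) = -2 + (L - Z)/2 = -2 + (L/2 - Z/2) = -2 + L/2 - Z/2)
d(u) = 5 + u*(1 - u/2) (d(u) = 5 + (-2 + (½)*6 - u/2)*u = 5 + (-2 + 3 - u/2)*u = 5 + (1 - u/2)*u = 5 + u*(1 - u/2))
(z(13) + d(7))*385 = (-12 + (5 - ½*7*(-2 + 7)))*385 = (-12 + (5 - ½*7*5))*385 = (-12 + (5 - 35/2))*385 = (-12 - 25/2)*385 = -49/2*385 = -18865/2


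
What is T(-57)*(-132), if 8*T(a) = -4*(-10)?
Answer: -660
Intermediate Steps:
T(a) = 5 (T(a) = (-4*(-10))/8 = (⅛)*40 = 5)
T(-57)*(-132) = 5*(-132) = -660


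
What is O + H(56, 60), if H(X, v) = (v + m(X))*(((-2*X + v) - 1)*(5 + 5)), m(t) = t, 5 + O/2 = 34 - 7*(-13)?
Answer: -61240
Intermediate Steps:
O = 240 (O = -10 + 2*(34 - 7*(-13)) = -10 + 2*(34 + 91) = -10 + 2*125 = -10 + 250 = 240)
H(X, v) = (X + v)*(-10 - 20*X + 10*v) (H(X, v) = (v + X)*(((-2*X + v) - 1)*(5 + 5)) = (X + v)*(((v - 2*X) - 1)*10) = (X + v)*((-1 + v - 2*X)*10) = (X + v)*(-10 - 20*X + 10*v))
O + H(56, 60) = 240 + (-20*56² - 10*56 - 10*60 + 10*60² - 10*56*60) = 240 + (-20*3136 - 560 - 600 + 10*3600 - 33600) = 240 + (-62720 - 560 - 600 + 36000 - 33600) = 240 - 61480 = -61240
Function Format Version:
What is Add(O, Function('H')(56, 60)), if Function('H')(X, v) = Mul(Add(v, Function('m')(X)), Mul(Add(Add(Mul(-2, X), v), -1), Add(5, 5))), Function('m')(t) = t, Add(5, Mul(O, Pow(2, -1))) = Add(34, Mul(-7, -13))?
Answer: -61240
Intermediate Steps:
O = 240 (O = Add(-10, Mul(2, Add(34, Mul(-7, -13)))) = Add(-10, Mul(2, Add(34, 91))) = Add(-10, Mul(2, 125)) = Add(-10, 250) = 240)
Function('H')(X, v) = Mul(Add(X, v), Add(-10, Mul(-20, X), Mul(10, v))) (Function('H')(X, v) = Mul(Add(v, X), Mul(Add(Add(Mul(-2, X), v), -1), Add(5, 5))) = Mul(Add(X, v), Mul(Add(Add(v, Mul(-2, X)), -1), 10)) = Mul(Add(X, v), Mul(Add(-1, v, Mul(-2, X)), 10)) = Mul(Add(X, v), Add(-10, Mul(-20, X), Mul(10, v))))
Add(O, Function('H')(56, 60)) = Add(240, Add(Mul(-20, Pow(56, 2)), Mul(-10, 56), Mul(-10, 60), Mul(10, Pow(60, 2)), Mul(-10, 56, 60))) = Add(240, Add(Mul(-20, 3136), -560, -600, Mul(10, 3600), -33600)) = Add(240, Add(-62720, -560, -600, 36000, -33600)) = Add(240, -61480) = -61240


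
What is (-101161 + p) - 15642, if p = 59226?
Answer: -57577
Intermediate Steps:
(-101161 + p) - 15642 = (-101161 + 59226) - 15642 = -41935 - 15642 = -57577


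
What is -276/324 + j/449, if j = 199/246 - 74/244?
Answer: -25793681/30319623 ≈ -0.85073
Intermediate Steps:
j = 3794/7503 (j = 199*(1/246) - 74*1/244 = 199/246 - 37/122 = 3794/7503 ≈ 0.50566)
-276/324 + j/449 = -276/324 + (3794/7503)/449 = -276*1/324 + (3794/7503)*(1/449) = -23/27 + 3794/3368847 = -25793681/30319623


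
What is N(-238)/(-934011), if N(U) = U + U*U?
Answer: -18802/311337 ≈ -0.060391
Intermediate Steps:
N(U) = U + U²
N(-238)/(-934011) = -238*(1 - 238)/(-934011) = -238*(-237)*(-1/934011) = 56406*(-1/934011) = -18802/311337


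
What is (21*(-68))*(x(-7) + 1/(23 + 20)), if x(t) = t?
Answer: 428400/43 ≈ 9962.8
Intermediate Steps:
(21*(-68))*(x(-7) + 1/(23 + 20)) = (21*(-68))*(-7 + 1/(23 + 20)) = -1428*(-7 + 1/43) = -1428*(-300/43) = 428400/43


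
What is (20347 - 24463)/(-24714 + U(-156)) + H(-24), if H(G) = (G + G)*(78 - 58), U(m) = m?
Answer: -3978514/4145 ≈ -959.83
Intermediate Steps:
H(G) = 40*G (H(G) = (2*G)*20 = 40*G)
(20347 - 24463)/(-24714 + U(-156)) + H(-24) = (20347 - 24463)/(-24714 - 156) + 40*(-24) = -4116/(-24870) - 960 = -4116*(-1/24870) - 960 = 686/4145 - 960 = -3978514/4145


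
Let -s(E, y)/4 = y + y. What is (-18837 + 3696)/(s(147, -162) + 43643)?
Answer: -15141/44939 ≈ -0.33692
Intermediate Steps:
s(E, y) = -8*y (s(E, y) = -4*(y + y) = -8*y)
(-18837 + 3696)/(s(147, -162) + 43643) = (-18837 + 3696)/(-8*(-162) + 43643) = -15141/(1296 + 43643) = -15141/44939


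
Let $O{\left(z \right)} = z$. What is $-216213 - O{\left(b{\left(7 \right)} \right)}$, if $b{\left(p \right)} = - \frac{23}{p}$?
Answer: $- \frac{1513468}{7} \approx -2.1621 \cdot 10^{5}$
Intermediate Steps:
$-216213 - O{\left(b{\left(7 \right)} \right)} = -216213 - - \frac{23}{7} = -216213 + \frac{23}{7} = - \frac{1513468}{7}$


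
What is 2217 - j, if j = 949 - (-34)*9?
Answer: 962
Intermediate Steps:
j = 1255 (j = 949 - 1*(-306) = 949 + 306 = 1255)
2217 - j = 2217 - 1*1255 = 2217 - 1255 = 962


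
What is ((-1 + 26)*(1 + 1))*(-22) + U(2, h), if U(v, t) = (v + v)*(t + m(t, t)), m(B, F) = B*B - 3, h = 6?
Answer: -944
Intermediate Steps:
m(B, F) = -3 + B² (m(B, F) = B² - 3 = -3 + B²)
U(v, t) = 2*v*(-3 + t + t²) (U(v, t) = (v + v)*(t + (-3 + t²)) = (2*v)*(-3 + t + t²) = 2*v*(-3 + t + t²))
((-1 + 26)*(1 + 1))*(-22) + U(2, h) = ((-1 + 26)*(1 + 1))*(-22) + 2*2*(-3 + 6 + 6²) = (25*2)*(-22) + 2*2*(-3 + 6 + 36) = 50*(-22) + 2*2*39 = -1100 + 156 = -944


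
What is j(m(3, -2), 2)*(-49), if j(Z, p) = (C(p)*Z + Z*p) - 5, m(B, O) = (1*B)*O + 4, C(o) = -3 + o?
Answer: 343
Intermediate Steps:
m(B, O) = 4 + B*O (m(B, O) = B*O + 4 = 4 + B*O)
j(Z, p) = -5 + Z*p + Z*(-3 + p) (j(Z, p) = ((-3 + p)*Z + Z*p) - 5 = (Z*(-3 + p) + Z*p) - 5 = (Z*p + Z*(-3 + p)) - 5 = -5 + Z*p + Z*(-3 + p))
j(m(3, -2), 2)*(-49) = (-5 + (4 + 3*(-2))*2 + (4 + 3*(-2))*(-3 + 2))*(-49) = (-5 + (4 - 6)*2 + (4 - 6)*(-1))*(-49) = (-5 - 2*2 - 2*(-1))*(-49) = (-5 - 4 + 2)*(-49) = -7*(-49) = 343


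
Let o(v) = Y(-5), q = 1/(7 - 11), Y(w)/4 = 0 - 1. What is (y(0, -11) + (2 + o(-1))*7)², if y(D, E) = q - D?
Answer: 3249/16 ≈ 203.06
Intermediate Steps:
Y(w) = -4 (Y(w) = 4*(0 - 1) = 4*(-1) = -4)
q = -¼ (q = 1/(-4) = -¼ ≈ -0.25000)
o(v) = -4
y(D, E) = -¼ - D
(y(0, -11) + (2 + o(-1))*7)² = ((-¼ - 1*0) + (2 - 4)*7)² = ((-¼ + 0) - 2*7)² = (-¼ - 14)² = (-57/4)² = 3249/16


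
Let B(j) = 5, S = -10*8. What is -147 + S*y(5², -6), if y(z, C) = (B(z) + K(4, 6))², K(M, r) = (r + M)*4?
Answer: -162147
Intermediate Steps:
S = -80
K(M, r) = 4*M + 4*r (K(M, r) = (M + r)*4 = 4*M + 4*r)
y(z, C) = 2025 (y(z, C) = (5 + (4*4 + 4*6))² = (5 + (16 + 24))² = (5 + 40)² = 45² = 2025)
-147 + S*y(5², -6) = -147 - 80*2025 = -147 - 162000 = -162147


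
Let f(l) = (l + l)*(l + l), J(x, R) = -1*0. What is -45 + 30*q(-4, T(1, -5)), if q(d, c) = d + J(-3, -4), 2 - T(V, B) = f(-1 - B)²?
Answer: -165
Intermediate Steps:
J(x, R) = 0
f(l) = 4*l² (f(l) = (2*l)*(2*l) = 4*l²)
T(V, B) = 2 - 16*(-1 - B)⁴ (T(V, B) = 2 - (4*(-1 - B)²)² = 2 - 16*(-1 - B)⁴)
q(d, c) = d (q(d, c) = d + 0 = d)
-45 + 30*q(-4, T(1, -5)) = -45 + 30*(-4) = -45 - 120 = -165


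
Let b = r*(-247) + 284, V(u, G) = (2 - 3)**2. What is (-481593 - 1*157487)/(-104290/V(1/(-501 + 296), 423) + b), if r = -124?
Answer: 319540/36689 ≈ 8.7094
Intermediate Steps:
V(u, G) = 1 (V(u, G) = (-1)**2 = 1)
b = 30912 (b = -124*(-247) + 284 = 30628 + 284 = 30912)
(-481593 - 1*157487)/(-104290/V(1/(-501 + 296), 423) + b) = (-481593 - 1*157487)/(-104290/1 + 30912) = (-481593 - 157487)/(-104290*1 + 30912) = -639080/(-104290 + 30912) = -639080/(-73378) = -639080*(-1/73378) = 319540/36689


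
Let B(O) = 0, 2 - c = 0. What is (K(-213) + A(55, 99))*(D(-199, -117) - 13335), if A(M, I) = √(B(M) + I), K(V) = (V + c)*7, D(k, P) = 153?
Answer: 19469814 - 39546*√11 ≈ 1.9339e+7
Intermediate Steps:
c = 2 (c = 2 - 1*0 = 2 + 0 = 2)
K(V) = 14 + 7*V (K(V) = (V + 2)*7 = (2 + V)*7 = 14 + 7*V)
A(M, I) = √I (A(M, I) = √(0 + I) = √I)
(K(-213) + A(55, 99))*(D(-199, -117) - 13335) = ((14 + 7*(-213)) + √99)*(153 - 13335) = ((14 - 1491) + 3*√11)*(-13182) = (-1477 + 3*√11)*(-13182) = 19469814 - 39546*√11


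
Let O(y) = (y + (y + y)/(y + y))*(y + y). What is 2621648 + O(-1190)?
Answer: 5451468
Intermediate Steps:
O(y) = 2*y*(1 + y) (O(y) = (y + (2*y)/((2*y)))*(2*y) = (y + (2*y)*(1/(2*y)))*(2*y) = (y + 1)*(2*y) = (1 + y)*(2*y) = 2*y*(1 + y))
2621648 + O(-1190) = 2621648 + 2*(-1190)*(1 - 1190) = 2621648 + 2*(-1190)*(-1189) = 2621648 + 2829820 = 5451468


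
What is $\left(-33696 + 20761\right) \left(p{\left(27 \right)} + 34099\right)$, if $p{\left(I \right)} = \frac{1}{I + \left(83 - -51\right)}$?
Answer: $- \frac{71012373900}{161} \approx -4.4107 \cdot 10^{8}$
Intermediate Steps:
$p{\left(I \right)} = \frac{1}{134 + I}$ ($p{\left(I \right)} = \frac{1}{I + \left(83 + 51\right)} = \frac{1}{I + 134} = \frac{1}{134 + I}$)
$\left(-33696 + 20761\right) \left(p{\left(27 \right)} + 34099\right) = \left(-33696 + 20761\right) \left(\frac{1}{134 + 27} + 34099\right) = - 12935 \left(\frac{1}{161} + 34099\right) = \left(-12935\right) \frac{5489940}{161} = - \frac{71012373900}{161}$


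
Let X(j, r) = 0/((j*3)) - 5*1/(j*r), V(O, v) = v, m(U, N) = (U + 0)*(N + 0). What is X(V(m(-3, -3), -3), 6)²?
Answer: 25/324 ≈ 0.077160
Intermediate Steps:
m(U, N) = N*U (m(U, N) = U*N = N*U)
X(j, r) = -5/(j*r) (X(j, r) = 0/((3*j)) - 5/(j*r) = 0*(1/(3*j)) - 5/(j*r) = 0 - 5/(j*r) = -5/(j*r))
X(V(m(-3, -3), -3), 6)² = (-5/(-3*6))² = (-5*(-⅓)*⅙)² = (5/18)² = 25/324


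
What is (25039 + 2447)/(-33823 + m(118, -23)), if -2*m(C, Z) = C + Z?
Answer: -54972/67741 ≈ -0.81150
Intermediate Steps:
m(C, Z) = -C/2 - Z/2 (m(C, Z) = -(C + Z)/2 = -C/2 - Z/2)
(25039 + 2447)/(-33823 + m(118, -23)) = (25039 + 2447)/(-33823 + (-1/2*118 - 1/2*(-23))) = 27486/(-33823 + (-59 + 23/2)) = 27486/(-33823 - 95/2) = 27486/(-67741/2) = 27486*(-2/67741) = -54972/67741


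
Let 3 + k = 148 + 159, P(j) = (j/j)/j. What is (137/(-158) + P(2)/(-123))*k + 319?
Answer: 526363/9717 ≈ 54.169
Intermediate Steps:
P(j) = 1/j
k = 304 (k = -3 + (148 + 159) = -3 + 307 = 304)
(137/(-158) + P(2)/(-123))*k + 319 = (137/(-158) + 1/(2*(-123)))*304 + 319 = (137*(-1/158) + (½)*(-1/123))*304 + 319 = (-137/158 - 1/246)*304 + 319 = -8465/9717*304 + 319 = -2573360/9717 + 319 = 526363/9717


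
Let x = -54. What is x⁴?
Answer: 8503056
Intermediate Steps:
x⁴ = (-54)⁴ = 8503056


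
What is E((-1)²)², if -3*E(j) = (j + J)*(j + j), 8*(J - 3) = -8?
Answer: 4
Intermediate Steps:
J = 2 (J = 3 + (⅛)*(-8) = 3 - 1 = 2)
E(j) = -2*j*(2 + j)/3 (E(j) = -(j + 2)*(j + j)/3 = -(2 + j)*2*j/3 = -2*j*(2 + j)/3)
E((-1)²)² = (-⅔*(-1)²*(2 + (-1)²))² = (-⅔*1*(2 + 1))² = (-⅔*1*3)² = (-2)² = 4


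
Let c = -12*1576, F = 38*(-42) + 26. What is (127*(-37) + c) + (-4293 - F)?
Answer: -26334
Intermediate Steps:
F = -1570 (F = -1596 + 26 = -1570)
c = -18912
(127*(-37) + c) + (-4293 - F) = (127*(-37) - 18912) + (-4293 - 1*(-1570)) = (-4699 - 18912) + (-4293 + 1570) = -23611 - 2723 = -26334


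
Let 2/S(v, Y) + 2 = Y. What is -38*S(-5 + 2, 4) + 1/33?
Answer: -1253/33 ≈ -37.970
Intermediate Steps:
S(v, Y) = 2/(-2 + Y)
-38*S(-5 + 2, 4) + 1/33 = -76/(-2 + 4) + 1/33 = -76/2 + 1/33 = -38*1 + 1/33 = -38 + 1/33 = -1253/33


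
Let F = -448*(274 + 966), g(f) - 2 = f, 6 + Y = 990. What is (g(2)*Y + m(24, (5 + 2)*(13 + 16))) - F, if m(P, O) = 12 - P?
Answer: 559444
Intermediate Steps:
Y = 984 (Y = -6 + 990 = 984)
g(f) = 2 + f
F = -555520 (F = -448*1240 = -555520)
(g(2)*Y + m(24, (5 + 2)*(13 + 16))) - F = ((2 + 2)*984 + (12 - 1*24)) - 1*(-555520) = (4*984 + (12 - 24)) + 555520 = (3936 - 12) + 555520 = 3924 + 555520 = 559444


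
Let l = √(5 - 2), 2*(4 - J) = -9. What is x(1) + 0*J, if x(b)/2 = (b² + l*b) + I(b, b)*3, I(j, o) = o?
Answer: 8 + 2*√3 ≈ 11.464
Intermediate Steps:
J = 17/2 (J = 4 - ½*(-9) = 4 + 9/2 = 17/2 ≈ 8.5000)
l = √3 ≈ 1.7320
x(b) = 2*b² + 6*b + 2*b*√3 (x(b) = 2*((b² + √3*b) + b*3) = 2*((b² + b*√3) + 3*b) = 2*(b² + 3*b + b*√3) = 2*b² + 6*b + 2*b*√3)
x(1) + 0*J = 2*1*(3 + 1 + √3) + 0*(17/2) = 2*1*(4 + √3) + 0 = (8 + 2*√3) + 0 = 8 + 2*√3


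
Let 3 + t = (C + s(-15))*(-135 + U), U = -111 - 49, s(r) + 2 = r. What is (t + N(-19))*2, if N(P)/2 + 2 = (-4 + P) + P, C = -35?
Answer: 30498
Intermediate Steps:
s(r) = -2 + r
U = -160
t = 15337 (t = -3 + (-35 + (-2 - 15))*(-135 - 160) = -3 + (-35 - 17)*(-295) = -3 - 52*(-295) = -3 + 15340 = 15337)
N(P) = -12 + 4*P (N(P) = -4 + 2*((-4 + P) + P) = -4 + 2*(-4 + 2*P) = -4 + (-8 + 4*P) = -12 + 4*P)
(t + N(-19))*2 = (15337 + (-12 + 4*(-19)))*2 = (15337 + (-12 - 76))*2 = (15337 - 88)*2 = 15249*2 = 30498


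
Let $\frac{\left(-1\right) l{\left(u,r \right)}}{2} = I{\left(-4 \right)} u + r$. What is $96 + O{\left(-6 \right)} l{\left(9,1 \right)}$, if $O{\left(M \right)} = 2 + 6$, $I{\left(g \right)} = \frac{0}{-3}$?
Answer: $80$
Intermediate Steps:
$I{\left(g \right)} = 0$ ($I{\left(g \right)} = 0 \left(- \frac{1}{3}\right) = 0$)
$O{\left(M \right)} = 8$
$l{\left(u,r \right)} = - 2 r$ ($l{\left(u,r \right)} = - 2 \left(0 u + r\right) = - 2 \left(0 + r\right) = - 2 r$)
$96 + O{\left(-6 \right)} l{\left(9,1 \right)} = 96 + 8 \left(\left(-2\right) 1\right) = 96 + 8 \left(-2\right) = 96 - 16 = 80$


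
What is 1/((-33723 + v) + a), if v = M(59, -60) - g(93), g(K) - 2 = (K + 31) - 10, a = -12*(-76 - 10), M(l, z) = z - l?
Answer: -1/32926 ≈ -3.0371e-5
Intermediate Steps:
a = 1032 (a = -12*(-86) = 1032)
g(K) = 23 + K (g(K) = 2 + ((K + 31) - 10) = 2 + ((31 + K) - 10) = 2 + (21 + K) = 23 + K)
v = -235 (v = (-60 - 1*59) - (23 + 93) = (-60 - 59) - 1*116 = -119 - 116 = -235)
1/((-33723 + v) + a) = 1/((-33723 - 235) + 1032) = 1/(-33958 + 1032) = 1/(-32926) = -1/32926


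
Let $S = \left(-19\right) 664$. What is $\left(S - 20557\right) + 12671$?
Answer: $-20502$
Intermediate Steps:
$S = -12616$
$\left(S - 20557\right) + 12671 = \left(-12616 - 20557\right) + 12671 = -33173 + 12671 = -20502$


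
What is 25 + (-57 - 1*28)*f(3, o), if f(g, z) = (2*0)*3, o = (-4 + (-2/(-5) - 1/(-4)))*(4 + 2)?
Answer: 25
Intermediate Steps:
o = -201/10 (o = (-4 + (-2*(-⅕) - 1*(-¼)))*6 = (-4 + (⅖ + ¼))*6 = (-4 + 13/20)*6 = -67/20*6 = -201/10 ≈ -20.100)
f(g, z) = 0 (f(g, z) = 0*3 = 0)
25 + (-57 - 1*28)*f(3, o) = 25 + (-57 - 1*28)*0 = 25 + (-57 - 28)*0 = 25 - 85*0 = 25 + 0 = 25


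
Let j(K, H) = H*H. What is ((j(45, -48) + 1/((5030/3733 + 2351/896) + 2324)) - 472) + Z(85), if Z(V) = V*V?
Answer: 70522551167483/7786523995 ≈ 9057.0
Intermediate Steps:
j(K, H) = H²
Z(V) = V²
((j(45, -48) + 1/((5030/3733 + 2351/896) + 2324)) - 472) + Z(85) = (((-48)² + 1/((5030/3733 + 2351/896) + 2324)) - 472) + 85² = ((2304 + 1/((5030*(1/3733) + 2351*(1/896)) + 2324)) - 472) + 7225 = ((2304 + 1/((5030/3733 + 2351/896) + 2324)) - 472) + 7225 = ((2304 + 1/(13283163/3344768 + 2324)) - 472) + 7225 = ((2304 + 1/(7786523995/3344768)) - 472) + 7225 = ((2304 + 3344768/7786523995) - 472) + 7225 = (17940154629248/7786523995 - 472) + 7225 = 14264915303608/7786523995 + 7225 = 70522551167483/7786523995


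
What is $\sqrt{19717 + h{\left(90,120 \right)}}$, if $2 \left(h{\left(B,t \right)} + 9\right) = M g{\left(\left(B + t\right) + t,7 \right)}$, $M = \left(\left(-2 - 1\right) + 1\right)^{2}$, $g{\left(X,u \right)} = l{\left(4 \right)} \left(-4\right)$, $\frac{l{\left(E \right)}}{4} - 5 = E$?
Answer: $2 \sqrt{4855} \approx 139.36$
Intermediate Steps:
$l{\left(E \right)} = 20 + 4 E$
$g{\left(X,u \right)} = -144$ ($g{\left(X,u \right)} = \left(20 + 4 \cdot 4\right) \left(-4\right) = \left(20 + 16\right) \left(-4\right) = 36 \left(-4\right) = -144$)
$M = 4$ ($M = \left(-3 + 1\right)^{2} = \left(-2\right)^{2} = 4$)
$h{\left(B,t \right)} = -297$ ($h{\left(B,t \right)} = -9 + \frac{4 \left(-144\right)}{2} = -9 + \frac{1}{2} \left(-576\right) = -9 - 288 = -297$)
$\sqrt{19717 + h{\left(90,120 \right)}} = \sqrt{19717 - 297} = \sqrt{19420} = 2 \sqrt{4855}$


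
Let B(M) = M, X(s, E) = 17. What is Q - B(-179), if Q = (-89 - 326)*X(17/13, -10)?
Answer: -6876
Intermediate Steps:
Q = -7055 (Q = (-89 - 326)*17 = -415*17 = -7055)
Q - B(-179) = -7055 - 1*(-179) = -7055 + 179 = -6876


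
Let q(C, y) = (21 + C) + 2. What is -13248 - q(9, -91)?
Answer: -13280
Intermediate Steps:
q(C, y) = 23 + C
-13248 - q(9, -91) = -13248 - (23 + 9) = -13248 - 1*32 = -13248 - 32 = -13280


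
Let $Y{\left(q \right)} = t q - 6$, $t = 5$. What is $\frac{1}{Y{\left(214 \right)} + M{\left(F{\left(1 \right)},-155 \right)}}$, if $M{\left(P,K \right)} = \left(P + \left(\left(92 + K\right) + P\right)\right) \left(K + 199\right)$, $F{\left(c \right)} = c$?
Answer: $- \frac{1}{1620} \approx -0.00061728$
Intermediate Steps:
$M{\left(P,K \right)} = \left(199 + K\right) \left(92 + K + 2 P\right)$ ($M{\left(P,K \right)} = \left(P + \left(92 + K + P\right)\right) \left(199 + K\right) = \left(92 + K + 2 P\right) \left(199 + K\right) = \left(199 + K\right) \left(92 + K + 2 P\right)$)
$Y{\left(q \right)} = -6 + 5 q$ ($Y{\left(q \right)} = 5 q - 6 = -6 + 5 q$)
$\frac{1}{Y{\left(214 \right)} + M{\left(F{\left(1 \right)},-155 \right)}} = \frac{1}{\left(-6 + 5 \cdot 214\right) + \left(18308 + \left(-155\right)^{2} + 291 \left(-155\right) + 398 \cdot 1 + 2 \left(-155\right) 1\right)} = \frac{1}{\left(-6 + 1070\right) + \left(18308 + 24025 - 45105 + 398 - 310\right)} = \frac{1}{1064 - 2684} = \frac{1}{-1620} = - \frac{1}{1620}$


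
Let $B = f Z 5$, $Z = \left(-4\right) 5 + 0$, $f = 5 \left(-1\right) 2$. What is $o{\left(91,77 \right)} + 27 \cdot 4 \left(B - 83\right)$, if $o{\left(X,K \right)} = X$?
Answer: $99127$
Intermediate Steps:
$f = -10$ ($f = \left(-5\right) 2 = -10$)
$Z = -20$ ($Z = -20 + 0 = -20$)
$B = 1000$ ($B = \left(-10\right) \left(-20\right) 5 = 200 \cdot 5 = 1000$)
$o{\left(91,77 \right)} + 27 \cdot 4 \left(B - 83\right) = 91 + 27 \cdot 4 \left(1000 - 83\right) = 91 + 108 \cdot 917 = 91 + 99036 = 99127$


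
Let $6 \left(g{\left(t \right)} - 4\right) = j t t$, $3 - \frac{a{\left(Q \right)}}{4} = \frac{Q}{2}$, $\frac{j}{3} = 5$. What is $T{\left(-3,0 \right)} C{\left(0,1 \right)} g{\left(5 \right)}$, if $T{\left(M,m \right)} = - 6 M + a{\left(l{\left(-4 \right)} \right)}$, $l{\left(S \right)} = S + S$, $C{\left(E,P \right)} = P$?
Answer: $3059$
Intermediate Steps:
$j = 15$ ($j = 3 \cdot 5 = 15$)
$l{\left(S \right)} = 2 S$
$a{\left(Q \right)} = 12 - 2 Q$ ($a{\left(Q \right)} = 12 - 4 \frac{Q}{2} = 12 - 2 Q$)
$g{\left(t \right)} = 4 + \frac{5 t^{2}}{2}$ ($g{\left(t \right)} = 4 + \frac{15 t t}{6} = 4 + \frac{15 t^{2}}{6} = 4 + \frac{5 t^{2}}{2}$)
$T{\left(M,m \right)} = 28 - 6 M$ ($T{\left(M,m \right)} = - 6 M - \left(-12 + 2 \cdot 2 \left(-4\right)\right) = - 6 M + \left(12 - -16\right) = - 6 M + \left(12 + 16\right) = - 6 M + 28 = 28 - 6 M$)
$T{\left(-3,0 \right)} C{\left(0,1 \right)} g{\left(5 \right)} = \left(28 - -18\right) 1 \left(4 + \frac{5 \cdot 5^{2}}{2}\right) = \left(28 + 18\right) 1 \left(4 + \frac{5}{2} \cdot 25\right) = 46 \cdot 1 \left(4 + \frac{125}{2}\right) = 46 \cdot \frac{133}{2} = 3059$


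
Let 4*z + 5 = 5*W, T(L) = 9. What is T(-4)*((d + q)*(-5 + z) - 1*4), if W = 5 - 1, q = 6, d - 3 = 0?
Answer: -549/4 ≈ -137.25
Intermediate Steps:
d = 3 (d = 3 + 0 = 3)
W = 4
z = 15/4 (z = -5/4 + (5*4)/4 = -5/4 + (¼)*20 = -5/4 + 5 = 15/4 ≈ 3.7500)
T(-4)*((d + q)*(-5 + z) - 1*4) = 9*((3 + 6)*(-5 + 15/4) - 1*4) = 9*(9*(-5/4) - 4) = 9*(-45/4 - 4) = 9*(-61/4) = -549/4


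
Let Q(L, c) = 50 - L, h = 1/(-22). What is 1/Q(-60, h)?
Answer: 1/110 ≈ 0.0090909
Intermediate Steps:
h = -1/22 ≈ -0.045455
1/Q(-60, h) = 1/(50 - 1*(-60)) = 1/(50 + 60) = 1/110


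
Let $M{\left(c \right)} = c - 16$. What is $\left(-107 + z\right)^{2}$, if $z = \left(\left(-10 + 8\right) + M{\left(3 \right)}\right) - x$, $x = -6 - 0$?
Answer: $13456$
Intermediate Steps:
$M{\left(c \right)} = -16 + c$ ($M{\left(c \right)} = c - 16 = -16 + c$)
$x = -6$ ($x = -6 + 0 = -6$)
$z = -9$ ($z = \left(\left(-10 + 8\right) + \left(-16 + 3\right)\right) - -6 = \left(-2 - 13\right) + 6 = -15 + 6 = -9$)
$\left(-107 + z\right)^{2} = \left(-107 - 9\right)^{2} = \left(-116\right)^{2} = 13456$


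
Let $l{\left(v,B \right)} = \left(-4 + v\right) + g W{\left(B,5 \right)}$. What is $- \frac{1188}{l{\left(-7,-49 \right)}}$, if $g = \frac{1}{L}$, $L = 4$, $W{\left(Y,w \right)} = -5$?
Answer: $\frac{4752}{49} \approx 96.98$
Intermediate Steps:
$g = \frac{1}{4} \approx 0.25$
$l{\left(v,B \right)} = - \frac{21}{4} + v$ ($l{\left(v,B \right)} = \left(-4 + v\right) + \frac{1}{4} \left(-5\right) = \left(-4 + v\right) - \frac{5}{4} = - \frac{21}{4} + v$)
$- \frac{1188}{l{\left(-7,-49 \right)}} = - \frac{1188}{- \frac{21}{4} - 7} = - \frac{1188}{- \frac{49}{4}} = \left(-1188\right) \left(- \frac{4}{49}\right) = \frac{4752}{49}$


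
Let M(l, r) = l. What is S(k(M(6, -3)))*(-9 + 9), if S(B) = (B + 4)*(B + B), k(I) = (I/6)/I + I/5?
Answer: 0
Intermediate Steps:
k(I) = ⅙ + I/5 (k(I) = (I*(⅙))/I + I*(⅕) = (I/6)/I + I/5 = ⅙ + I/5)
S(B) = 2*B*(4 + B) (S(B) = (4 + B)*(2*B) = 2*B*(4 + B))
S(k(M(6, -3)))*(-9 + 9) = (2*(⅙ + (⅕)*6)*(4 + (⅙ + (⅕)*6)))*(-9 + 9) = (2*(⅙ + 6/5)*(4 + (⅙ + 6/5)))*0 = (2*(41/30)*(4 + 41/30))*0 = (2*(41/30)*(161/30))*0 = (6601/450)*0 = 0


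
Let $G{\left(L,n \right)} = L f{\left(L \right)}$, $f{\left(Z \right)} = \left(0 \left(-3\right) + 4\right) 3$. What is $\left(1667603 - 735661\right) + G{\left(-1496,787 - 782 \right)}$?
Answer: $913990$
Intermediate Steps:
$f{\left(Z \right)} = 12$ ($f{\left(Z \right)} = \left(0 + 4\right) 3 = 4 \cdot 3 = 12$)
$G{\left(L,n \right)} = 12 L$ ($G{\left(L,n \right)} = L 12 = 12 L$)
$\left(1667603 - 735661\right) + G{\left(-1496,787 - 782 \right)} = \left(1667603 - 735661\right) + 12 \left(-1496\right) = \left(1667603 - 735661\right) - 17952 = 931942 - 17952 = 913990$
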